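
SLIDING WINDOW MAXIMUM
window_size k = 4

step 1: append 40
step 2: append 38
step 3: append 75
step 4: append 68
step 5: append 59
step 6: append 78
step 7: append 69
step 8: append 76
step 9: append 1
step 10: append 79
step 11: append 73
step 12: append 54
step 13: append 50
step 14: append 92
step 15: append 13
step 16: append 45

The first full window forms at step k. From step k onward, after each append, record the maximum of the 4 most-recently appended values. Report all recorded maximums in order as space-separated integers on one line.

Answer: 75 75 78 78 78 78 79 79 79 79 92 92 92

Derivation:
step 1: append 40 -> window=[40] (not full yet)
step 2: append 38 -> window=[40, 38] (not full yet)
step 3: append 75 -> window=[40, 38, 75] (not full yet)
step 4: append 68 -> window=[40, 38, 75, 68] -> max=75
step 5: append 59 -> window=[38, 75, 68, 59] -> max=75
step 6: append 78 -> window=[75, 68, 59, 78] -> max=78
step 7: append 69 -> window=[68, 59, 78, 69] -> max=78
step 8: append 76 -> window=[59, 78, 69, 76] -> max=78
step 9: append 1 -> window=[78, 69, 76, 1] -> max=78
step 10: append 79 -> window=[69, 76, 1, 79] -> max=79
step 11: append 73 -> window=[76, 1, 79, 73] -> max=79
step 12: append 54 -> window=[1, 79, 73, 54] -> max=79
step 13: append 50 -> window=[79, 73, 54, 50] -> max=79
step 14: append 92 -> window=[73, 54, 50, 92] -> max=92
step 15: append 13 -> window=[54, 50, 92, 13] -> max=92
step 16: append 45 -> window=[50, 92, 13, 45] -> max=92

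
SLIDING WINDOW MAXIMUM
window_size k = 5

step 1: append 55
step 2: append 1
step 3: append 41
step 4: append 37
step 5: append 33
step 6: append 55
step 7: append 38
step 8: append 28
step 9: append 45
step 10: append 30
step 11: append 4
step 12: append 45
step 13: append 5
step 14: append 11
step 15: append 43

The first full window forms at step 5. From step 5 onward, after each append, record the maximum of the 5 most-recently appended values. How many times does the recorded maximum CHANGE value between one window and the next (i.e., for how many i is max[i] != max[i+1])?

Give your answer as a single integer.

step 1: append 55 -> window=[55] (not full yet)
step 2: append 1 -> window=[55, 1] (not full yet)
step 3: append 41 -> window=[55, 1, 41] (not full yet)
step 4: append 37 -> window=[55, 1, 41, 37] (not full yet)
step 5: append 33 -> window=[55, 1, 41, 37, 33] -> max=55
step 6: append 55 -> window=[1, 41, 37, 33, 55] -> max=55
step 7: append 38 -> window=[41, 37, 33, 55, 38] -> max=55
step 8: append 28 -> window=[37, 33, 55, 38, 28] -> max=55
step 9: append 45 -> window=[33, 55, 38, 28, 45] -> max=55
step 10: append 30 -> window=[55, 38, 28, 45, 30] -> max=55
step 11: append 4 -> window=[38, 28, 45, 30, 4] -> max=45
step 12: append 45 -> window=[28, 45, 30, 4, 45] -> max=45
step 13: append 5 -> window=[45, 30, 4, 45, 5] -> max=45
step 14: append 11 -> window=[30, 4, 45, 5, 11] -> max=45
step 15: append 43 -> window=[4, 45, 5, 11, 43] -> max=45
Recorded maximums: 55 55 55 55 55 55 45 45 45 45 45
Changes between consecutive maximums: 1

Answer: 1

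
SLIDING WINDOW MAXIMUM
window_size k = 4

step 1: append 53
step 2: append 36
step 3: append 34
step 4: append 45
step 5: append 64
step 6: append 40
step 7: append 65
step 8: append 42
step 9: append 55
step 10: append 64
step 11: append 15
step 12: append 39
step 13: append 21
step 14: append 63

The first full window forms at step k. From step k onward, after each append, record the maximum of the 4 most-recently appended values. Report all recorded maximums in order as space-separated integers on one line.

Answer: 53 64 64 65 65 65 65 64 64 64 63

Derivation:
step 1: append 53 -> window=[53] (not full yet)
step 2: append 36 -> window=[53, 36] (not full yet)
step 3: append 34 -> window=[53, 36, 34] (not full yet)
step 4: append 45 -> window=[53, 36, 34, 45] -> max=53
step 5: append 64 -> window=[36, 34, 45, 64] -> max=64
step 6: append 40 -> window=[34, 45, 64, 40] -> max=64
step 7: append 65 -> window=[45, 64, 40, 65] -> max=65
step 8: append 42 -> window=[64, 40, 65, 42] -> max=65
step 9: append 55 -> window=[40, 65, 42, 55] -> max=65
step 10: append 64 -> window=[65, 42, 55, 64] -> max=65
step 11: append 15 -> window=[42, 55, 64, 15] -> max=64
step 12: append 39 -> window=[55, 64, 15, 39] -> max=64
step 13: append 21 -> window=[64, 15, 39, 21] -> max=64
step 14: append 63 -> window=[15, 39, 21, 63] -> max=63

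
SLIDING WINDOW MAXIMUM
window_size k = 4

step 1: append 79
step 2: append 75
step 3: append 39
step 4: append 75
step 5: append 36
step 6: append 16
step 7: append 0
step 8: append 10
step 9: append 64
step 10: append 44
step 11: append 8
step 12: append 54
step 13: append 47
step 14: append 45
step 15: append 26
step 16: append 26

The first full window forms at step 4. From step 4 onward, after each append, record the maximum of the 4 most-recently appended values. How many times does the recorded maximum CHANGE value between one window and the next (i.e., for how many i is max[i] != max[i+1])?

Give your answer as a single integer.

Answer: 5

Derivation:
step 1: append 79 -> window=[79] (not full yet)
step 2: append 75 -> window=[79, 75] (not full yet)
step 3: append 39 -> window=[79, 75, 39] (not full yet)
step 4: append 75 -> window=[79, 75, 39, 75] -> max=79
step 5: append 36 -> window=[75, 39, 75, 36] -> max=75
step 6: append 16 -> window=[39, 75, 36, 16] -> max=75
step 7: append 0 -> window=[75, 36, 16, 0] -> max=75
step 8: append 10 -> window=[36, 16, 0, 10] -> max=36
step 9: append 64 -> window=[16, 0, 10, 64] -> max=64
step 10: append 44 -> window=[0, 10, 64, 44] -> max=64
step 11: append 8 -> window=[10, 64, 44, 8] -> max=64
step 12: append 54 -> window=[64, 44, 8, 54] -> max=64
step 13: append 47 -> window=[44, 8, 54, 47] -> max=54
step 14: append 45 -> window=[8, 54, 47, 45] -> max=54
step 15: append 26 -> window=[54, 47, 45, 26] -> max=54
step 16: append 26 -> window=[47, 45, 26, 26] -> max=47
Recorded maximums: 79 75 75 75 36 64 64 64 64 54 54 54 47
Changes between consecutive maximums: 5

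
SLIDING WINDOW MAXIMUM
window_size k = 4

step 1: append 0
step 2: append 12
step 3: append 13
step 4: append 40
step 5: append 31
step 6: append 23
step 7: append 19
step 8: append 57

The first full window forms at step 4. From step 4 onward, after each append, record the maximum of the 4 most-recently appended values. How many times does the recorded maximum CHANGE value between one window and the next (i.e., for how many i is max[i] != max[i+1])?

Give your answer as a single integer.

Answer: 1

Derivation:
step 1: append 0 -> window=[0] (not full yet)
step 2: append 12 -> window=[0, 12] (not full yet)
step 3: append 13 -> window=[0, 12, 13] (not full yet)
step 4: append 40 -> window=[0, 12, 13, 40] -> max=40
step 5: append 31 -> window=[12, 13, 40, 31] -> max=40
step 6: append 23 -> window=[13, 40, 31, 23] -> max=40
step 7: append 19 -> window=[40, 31, 23, 19] -> max=40
step 8: append 57 -> window=[31, 23, 19, 57] -> max=57
Recorded maximums: 40 40 40 40 57
Changes between consecutive maximums: 1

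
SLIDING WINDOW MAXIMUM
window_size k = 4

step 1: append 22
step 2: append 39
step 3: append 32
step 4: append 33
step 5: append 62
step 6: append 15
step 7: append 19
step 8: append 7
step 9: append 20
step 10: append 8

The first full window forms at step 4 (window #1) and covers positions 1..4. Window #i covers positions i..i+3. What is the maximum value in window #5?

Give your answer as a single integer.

step 1: append 22 -> window=[22] (not full yet)
step 2: append 39 -> window=[22, 39] (not full yet)
step 3: append 32 -> window=[22, 39, 32] (not full yet)
step 4: append 33 -> window=[22, 39, 32, 33] -> max=39
step 5: append 62 -> window=[39, 32, 33, 62] -> max=62
step 6: append 15 -> window=[32, 33, 62, 15] -> max=62
step 7: append 19 -> window=[33, 62, 15, 19] -> max=62
step 8: append 7 -> window=[62, 15, 19, 7] -> max=62
Window #5 max = 62

Answer: 62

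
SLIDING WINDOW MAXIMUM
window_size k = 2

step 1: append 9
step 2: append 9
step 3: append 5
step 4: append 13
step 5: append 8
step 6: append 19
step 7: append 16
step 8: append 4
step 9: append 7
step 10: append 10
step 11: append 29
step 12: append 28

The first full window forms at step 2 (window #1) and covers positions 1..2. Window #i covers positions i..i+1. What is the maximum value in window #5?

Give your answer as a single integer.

Answer: 19

Derivation:
step 1: append 9 -> window=[9] (not full yet)
step 2: append 9 -> window=[9, 9] -> max=9
step 3: append 5 -> window=[9, 5] -> max=9
step 4: append 13 -> window=[5, 13] -> max=13
step 5: append 8 -> window=[13, 8] -> max=13
step 6: append 19 -> window=[8, 19] -> max=19
Window #5 max = 19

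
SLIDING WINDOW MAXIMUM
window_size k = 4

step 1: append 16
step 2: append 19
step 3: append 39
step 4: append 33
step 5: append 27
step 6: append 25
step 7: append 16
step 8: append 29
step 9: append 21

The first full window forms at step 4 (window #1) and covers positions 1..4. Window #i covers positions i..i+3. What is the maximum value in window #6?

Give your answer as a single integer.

step 1: append 16 -> window=[16] (not full yet)
step 2: append 19 -> window=[16, 19] (not full yet)
step 3: append 39 -> window=[16, 19, 39] (not full yet)
step 4: append 33 -> window=[16, 19, 39, 33] -> max=39
step 5: append 27 -> window=[19, 39, 33, 27] -> max=39
step 6: append 25 -> window=[39, 33, 27, 25] -> max=39
step 7: append 16 -> window=[33, 27, 25, 16] -> max=33
step 8: append 29 -> window=[27, 25, 16, 29] -> max=29
step 9: append 21 -> window=[25, 16, 29, 21] -> max=29
Window #6 max = 29

Answer: 29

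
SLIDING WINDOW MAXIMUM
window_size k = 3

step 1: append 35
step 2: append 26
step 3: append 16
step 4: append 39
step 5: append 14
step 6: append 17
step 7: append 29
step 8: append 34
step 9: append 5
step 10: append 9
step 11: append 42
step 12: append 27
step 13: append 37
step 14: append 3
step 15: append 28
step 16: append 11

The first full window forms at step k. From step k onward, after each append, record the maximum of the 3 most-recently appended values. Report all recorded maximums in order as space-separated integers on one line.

Answer: 35 39 39 39 29 34 34 34 42 42 42 37 37 28

Derivation:
step 1: append 35 -> window=[35] (not full yet)
step 2: append 26 -> window=[35, 26] (not full yet)
step 3: append 16 -> window=[35, 26, 16] -> max=35
step 4: append 39 -> window=[26, 16, 39] -> max=39
step 5: append 14 -> window=[16, 39, 14] -> max=39
step 6: append 17 -> window=[39, 14, 17] -> max=39
step 7: append 29 -> window=[14, 17, 29] -> max=29
step 8: append 34 -> window=[17, 29, 34] -> max=34
step 9: append 5 -> window=[29, 34, 5] -> max=34
step 10: append 9 -> window=[34, 5, 9] -> max=34
step 11: append 42 -> window=[5, 9, 42] -> max=42
step 12: append 27 -> window=[9, 42, 27] -> max=42
step 13: append 37 -> window=[42, 27, 37] -> max=42
step 14: append 3 -> window=[27, 37, 3] -> max=37
step 15: append 28 -> window=[37, 3, 28] -> max=37
step 16: append 11 -> window=[3, 28, 11] -> max=28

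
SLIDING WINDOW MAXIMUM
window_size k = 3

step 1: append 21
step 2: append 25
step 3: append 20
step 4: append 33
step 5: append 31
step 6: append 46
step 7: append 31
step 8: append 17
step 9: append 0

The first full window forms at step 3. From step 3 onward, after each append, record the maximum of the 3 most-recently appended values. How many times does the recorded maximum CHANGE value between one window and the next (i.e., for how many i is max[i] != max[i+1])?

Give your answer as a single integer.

step 1: append 21 -> window=[21] (not full yet)
step 2: append 25 -> window=[21, 25] (not full yet)
step 3: append 20 -> window=[21, 25, 20] -> max=25
step 4: append 33 -> window=[25, 20, 33] -> max=33
step 5: append 31 -> window=[20, 33, 31] -> max=33
step 6: append 46 -> window=[33, 31, 46] -> max=46
step 7: append 31 -> window=[31, 46, 31] -> max=46
step 8: append 17 -> window=[46, 31, 17] -> max=46
step 9: append 0 -> window=[31, 17, 0] -> max=31
Recorded maximums: 25 33 33 46 46 46 31
Changes between consecutive maximums: 3

Answer: 3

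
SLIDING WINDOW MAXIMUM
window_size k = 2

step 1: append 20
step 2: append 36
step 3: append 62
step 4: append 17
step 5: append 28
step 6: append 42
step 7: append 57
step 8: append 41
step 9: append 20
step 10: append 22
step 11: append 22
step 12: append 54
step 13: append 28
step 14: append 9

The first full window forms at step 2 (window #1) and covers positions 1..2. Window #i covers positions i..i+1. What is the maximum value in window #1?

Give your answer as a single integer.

Answer: 36

Derivation:
step 1: append 20 -> window=[20] (not full yet)
step 2: append 36 -> window=[20, 36] -> max=36
Window #1 max = 36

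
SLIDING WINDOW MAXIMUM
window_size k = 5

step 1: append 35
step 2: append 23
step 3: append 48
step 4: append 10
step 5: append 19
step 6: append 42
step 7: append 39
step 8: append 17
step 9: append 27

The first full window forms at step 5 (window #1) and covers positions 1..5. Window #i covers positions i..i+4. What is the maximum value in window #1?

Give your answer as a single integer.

step 1: append 35 -> window=[35] (not full yet)
step 2: append 23 -> window=[35, 23] (not full yet)
step 3: append 48 -> window=[35, 23, 48] (not full yet)
step 4: append 10 -> window=[35, 23, 48, 10] (not full yet)
step 5: append 19 -> window=[35, 23, 48, 10, 19] -> max=48
Window #1 max = 48

Answer: 48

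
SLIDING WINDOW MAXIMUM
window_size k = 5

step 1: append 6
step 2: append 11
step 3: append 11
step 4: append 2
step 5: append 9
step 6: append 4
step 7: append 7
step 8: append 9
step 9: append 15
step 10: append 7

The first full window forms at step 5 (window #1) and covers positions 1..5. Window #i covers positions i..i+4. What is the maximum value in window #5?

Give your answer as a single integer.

Answer: 15

Derivation:
step 1: append 6 -> window=[6] (not full yet)
step 2: append 11 -> window=[6, 11] (not full yet)
step 3: append 11 -> window=[6, 11, 11] (not full yet)
step 4: append 2 -> window=[6, 11, 11, 2] (not full yet)
step 5: append 9 -> window=[6, 11, 11, 2, 9] -> max=11
step 6: append 4 -> window=[11, 11, 2, 9, 4] -> max=11
step 7: append 7 -> window=[11, 2, 9, 4, 7] -> max=11
step 8: append 9 -> window=[2, 9, 4, 7, 9] -> max=9
step 9: append 15 -> window=[9, 4, 7, 9, 15] -> max=15
Window #5 max = 15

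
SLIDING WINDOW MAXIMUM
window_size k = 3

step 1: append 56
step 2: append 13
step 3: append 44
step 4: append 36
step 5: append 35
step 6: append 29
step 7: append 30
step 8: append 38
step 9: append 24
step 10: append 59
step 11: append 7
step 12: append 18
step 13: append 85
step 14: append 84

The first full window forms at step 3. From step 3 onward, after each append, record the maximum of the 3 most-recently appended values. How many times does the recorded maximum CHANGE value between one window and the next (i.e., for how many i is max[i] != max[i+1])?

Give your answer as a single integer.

Answer: 6

Derivation:
step 1: append 56 -> window=[56] (not full yet)
step 2: append 13 -> window=[56, 13] (not full yet)
step 3: append 44 -> window=[56, 13, 44] -> max=56
step 4: append 36 -> window=[13, 44, 36] -> max=44
step 5: append 35 -> window=[44, 36, 35] -> max=44
step 6: append 29 -> window=[36, 35, 29] -> max=36
step 7: append 30 -> window=[35, 29, 30] -> max=35
step 8: append 38 -> window=[29, 30, 38] -> max=38
step 9: append 24 -> window=[30, 38, 24] -> max=38
step 10: append 59 -> window=[38, 24, 59] -> max=59
step 11: append 7 -> window=[24, 59, 7] -> max=59
step 12: append 18 -> window=[59, 7, 18] -> max=59
step 13: append 85 -> window=[7, 18, 85] -> max=85
step 14: append 84 -> window=[18, 85, 84] -> max=85
Recorded maximums: 56 44 44 36 35 38 38 59 59 59 85 85
Changes between consecutive maximums: 6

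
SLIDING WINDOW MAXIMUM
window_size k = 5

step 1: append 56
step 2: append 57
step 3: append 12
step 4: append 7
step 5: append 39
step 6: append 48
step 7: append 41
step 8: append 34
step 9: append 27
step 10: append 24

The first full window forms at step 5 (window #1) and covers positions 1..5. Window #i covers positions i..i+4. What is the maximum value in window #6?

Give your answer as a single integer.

Answer: 48

Derivation:
step 1: append 56 -> window=[56] (not full yet)
step 2: append 57 -> window=[56, 57] (not full yet)
step 3: append 12 -> window=[56, 57, 12] (not full yet)
step 4: append 7 -> window=[56, 57, 12, 7] (not full yet)
step 5: append 39 -> window=[56, 57, 12, 7, 39] -> max=57
step 6: append 48 -> window=[57, 12, 7, 39, 48] -> max=57
step 7: append 41 -> window=[12, 7, 39, 48, 41] -> max=48
step 8: append 34 -> window=[7, 39, 48, 41, 34] -> max=48
step 9: append 27 -> window=[39, 48, 41, 34, 27] -> max=48
step 10: append 24 -> window=[48, 41, 34, 27, 24] -> max=48
Window #6 max = 48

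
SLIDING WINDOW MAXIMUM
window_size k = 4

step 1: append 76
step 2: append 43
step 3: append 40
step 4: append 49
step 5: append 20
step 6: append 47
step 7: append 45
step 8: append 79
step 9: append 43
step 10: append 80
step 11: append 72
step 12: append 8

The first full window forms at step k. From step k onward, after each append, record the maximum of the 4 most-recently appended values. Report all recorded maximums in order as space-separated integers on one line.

Answer: 76 49 49 49 79 79 80 80 80

Derivation:
step 1: append 76 -> window=[76] (not full yet)
step 2: append 43 -> window=[76, 43] (not full yet)
step 3: append 40 -> window=[76, 43, 40] (not full yet)
step 4: append 49 -> window=[76, 43, 40, 49] -> max=76
step 5: append 20 -> window=[43, 40, 49, 20] -> max=49
step 6: append 47 -> window=[40, 49, 20, 47] -> max=49
step 7: append 45 -> window=[49, 20, 47, 45] -> max=49
step 8: append 79 -> window=[20, 47, 45, 79] -> max=79
step 9: append 43 -> window=[47, 45, 79, 43] -> max=79
step 10: append 80 -> window=[45, 79, 43, 80] -> max=80
step 11: append 72 -> window=[79, 43, 80, 72] -> max=80
step 12: append 8 -> window=[43, 80, 72, 8] -> max=80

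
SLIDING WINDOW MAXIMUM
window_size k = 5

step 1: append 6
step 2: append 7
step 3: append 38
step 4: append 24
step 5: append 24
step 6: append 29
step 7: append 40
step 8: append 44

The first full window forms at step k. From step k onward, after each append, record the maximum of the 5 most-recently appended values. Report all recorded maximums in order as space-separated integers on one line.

step 1: append 6 -> window=[6] (not full yet)
step 2: append 7 -> window=[6, 7] (not full yet)
step 3: append 38 -> window=[6, 7, 38] (not full yet)
step 4: append 24 -> window=[6, 7, 38, 24] (not full yet)
step 5: append 24 -> window=[6, 7, 38, 24, 24] -> max=38
step 6: append 29 -> window=[7, 38, 24, 24, 29] -> max=38
step 7: append 40 -> window=[38, 24, 24, 29, 40] -> max=40
step 8: append 44 -> window=[24, 24, 29, 40, 44] -> max=44

Answer: 38 38 40 44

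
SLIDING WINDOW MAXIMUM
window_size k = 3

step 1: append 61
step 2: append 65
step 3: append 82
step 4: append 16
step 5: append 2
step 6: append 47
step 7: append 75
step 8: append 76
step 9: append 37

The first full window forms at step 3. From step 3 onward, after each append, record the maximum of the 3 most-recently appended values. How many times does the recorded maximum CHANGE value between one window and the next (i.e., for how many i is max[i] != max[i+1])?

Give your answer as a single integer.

step 1: append 61 -> window=[61] (not full yet)
step 2: append 65 -> window=[61, 65] (not full yet)
step 3: append 82 -> window=[61, 65, 82] -> max=82
step 4: append 16 -> window=[65, 82, 16] -> max=82
step 5: append 2 -> window=[82, 16, 2] -> max=82
step 6: append 47 -> window=[16, 2, 47] -> max=47
step 7: append 75 -> window=[2, 47, 75] -> max=75
step 8: append 76 -> window=[47, 75, 76] -> max=76
step 9: append 37 -> window=[75, 76, 37] -> max=76
Recorded maximums: 82 82 82 47 75 76 76
Changes between consecutive maximums: 3

Answer: 3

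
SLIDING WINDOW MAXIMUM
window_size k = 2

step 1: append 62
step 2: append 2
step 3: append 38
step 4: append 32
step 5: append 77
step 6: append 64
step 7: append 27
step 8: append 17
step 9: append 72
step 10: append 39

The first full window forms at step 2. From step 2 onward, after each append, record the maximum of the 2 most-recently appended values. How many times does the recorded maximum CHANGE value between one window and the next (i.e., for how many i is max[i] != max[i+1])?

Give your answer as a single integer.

Answer: 5

Derivation:
step 1: append 62 -> window=[62] (not full yet)
step 2: append 2 -> window=[62, 2] -> max=62
step 3: append 38 -> window=[2, 38] -> max=38
step 4: append 32 -> window=[38, 32] -> max=38
step 5: append 77 -> window=[32, 77] -> max=77
step 6: append 64 -> window=[77, 64] -> max=77
step 7: append 27 -> window=[64, 27] -> max=64
step 8: append 17 -> window=[27, 17] -> max=27
step 9: append 72 -> window=[17, 72] -> max=72
step 10: append 39 -> window=[72, 39] -> max=72
Recorded maximums: 62 38 38 77 77 64 27 72 72
Changes between consecutive maximums: 5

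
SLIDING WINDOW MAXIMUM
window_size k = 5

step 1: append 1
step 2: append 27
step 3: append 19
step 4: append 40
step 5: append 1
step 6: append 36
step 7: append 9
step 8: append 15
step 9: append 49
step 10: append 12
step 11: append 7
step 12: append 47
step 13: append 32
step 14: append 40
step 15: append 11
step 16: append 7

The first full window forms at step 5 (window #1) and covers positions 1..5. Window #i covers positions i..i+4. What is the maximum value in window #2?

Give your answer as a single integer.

step 1: append 1 -> window=[1] (not full yet)
step 2: append 27 -> window=[1, 27] (not full yet)
step 3: append 19 -> window=[1, 27, 19] (not full yet)
step 4: append 40 -> window=[1, 27, 19, 40] (not full yet)
step 5: append 1 -> window=[1, 27, 19, 40, 1] -> max=40
step 6: append 36 -> window=[27, 19, 40, 1, 36] -> max=40
Window #2 max = 40

Answer: 40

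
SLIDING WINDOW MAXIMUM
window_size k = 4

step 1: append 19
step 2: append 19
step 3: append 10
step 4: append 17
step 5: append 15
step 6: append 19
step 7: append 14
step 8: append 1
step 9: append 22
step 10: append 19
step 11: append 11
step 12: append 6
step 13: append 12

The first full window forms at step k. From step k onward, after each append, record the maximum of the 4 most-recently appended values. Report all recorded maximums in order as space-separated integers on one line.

step 1: append 19 -> window=[19] (not full yet)
step 2: append 19 -> window=[19, 19] (not full yet)
step 3: append 10 -> window=[19, 19, 10] (not full yet)
step 4: append 17 -> window=[19, 19, 10, 17] -> max=19
step 5: append 15 -> window=[19, 10, 17, 15] -> max=19
step 6: append 19 -> window=[10, 17, 15, 19] -> max=19
step 7: append 14 -> window=[17, 15, 19, 14] -> max=19
step 8: append 1 -> window=[15, 19, 14, 1] -> max=19
step 9: append 22 -> window=[19, 14, 1, 22] -> max=22
step 10: append 19 -> window=[14, 1, 22, 19] -> max=22
step 11: append 11 -> window=[1, 22, 19, 11] -> max=22
step 12: append 6 -> window=[22, 19, 11, 6] -> max=22
step 13: append 12 -> window=[19, 11, 6, 12] -> max=19

Answer: 19 19 19 19 19 22 22 22 22 19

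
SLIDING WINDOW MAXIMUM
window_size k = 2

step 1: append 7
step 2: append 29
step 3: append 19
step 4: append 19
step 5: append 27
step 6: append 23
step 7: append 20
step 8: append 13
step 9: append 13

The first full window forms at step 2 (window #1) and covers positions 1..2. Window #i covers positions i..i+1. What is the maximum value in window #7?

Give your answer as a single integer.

Answer: 20

Derivation:
step 1: append 7 -> window=[7] (not full yet)
step 2: append 29 -> window=[7, 29] -> max=29
step 3: append 19 -> window=[29, 19] -> max=29
step 4: append 19 -> window=[19, 19] -> max=19
step 5: append 27 -> window=[19, 27] -> max=27
step 6: append 23 -> window=[27, 23] -> max=27
step 7: append 20 -> window=[23, 20] -> max=23
step 8: append 13 -> window=[20, 13] -> max=20
Window #7 max = 20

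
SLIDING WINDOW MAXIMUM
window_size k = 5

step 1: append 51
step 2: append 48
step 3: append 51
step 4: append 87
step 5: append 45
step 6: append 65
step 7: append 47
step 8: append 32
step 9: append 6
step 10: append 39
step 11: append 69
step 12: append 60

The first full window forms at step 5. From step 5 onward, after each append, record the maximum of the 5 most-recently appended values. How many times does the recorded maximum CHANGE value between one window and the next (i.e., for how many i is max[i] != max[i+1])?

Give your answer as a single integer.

Answer: 2

Derivation:
step 1: append 51 -> window=[51] (not full yet)
step 2: append 48 -> window=[51, 48] (not full yet)
step 3: append 51 -> window=[51, 48, 51] (not full yet)
step 4: append 87 -> window=[51, 48, 51, 87] (not full yet)
step 5: append 45 -> window=[51, 48, 51, 87, 45] -> max=87
step 6: append 65 -> window=[48, 51, 87, 45, 65] -> max=87
step 7: append 47 -> window=[51, 87, 45, 65, 47] -> max=87
step 8: append 32 -> window=[87, 45, 65, 47, 32] -> max=87
step 9: append 6 -> window=[45, 65, 47, 32, 6] -> max=65
step 10: append 39 -> window=[65, 47, 32, 6, 39] -> max=65
step 11: append 69 -> window=[47, 32, 6, 39, 69] -> max=69
step 12: append 60 -> window=[32, 6, 39, 69, 60] -> max=69
Recorded maximums: 87 87 87 87 65 65 69 69
Changes between consecutive maximums: 2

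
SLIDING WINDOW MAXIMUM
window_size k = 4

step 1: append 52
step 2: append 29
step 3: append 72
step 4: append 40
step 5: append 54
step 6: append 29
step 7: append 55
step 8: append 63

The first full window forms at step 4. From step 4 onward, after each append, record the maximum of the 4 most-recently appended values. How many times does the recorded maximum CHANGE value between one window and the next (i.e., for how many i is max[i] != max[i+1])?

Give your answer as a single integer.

step 1: append 52 -> window=[52] (not full yet)
step 2: append 29 -> window=[52, 29] (not full yet)
step 3: append 72 -> window=[52, 29, 72] (not full yet)
step 4: append 40 -> window=[52, 29, 72, 40] -> max=72
step 5: append 54 -> window=[29, 72, 40, 54] -> max=72
step 6: append 29 -> window=[72, 40, 54, 29] -> max=72
step 7: append 55 -> window=[40, 54, 29, 55] -> max=55
step 8: append 63 -> window=[54, 29, 55, 63] -> max=63
Recorded maximums: 72 72 72 55 63
Changes between consecutive maximums: 2

Answer: 2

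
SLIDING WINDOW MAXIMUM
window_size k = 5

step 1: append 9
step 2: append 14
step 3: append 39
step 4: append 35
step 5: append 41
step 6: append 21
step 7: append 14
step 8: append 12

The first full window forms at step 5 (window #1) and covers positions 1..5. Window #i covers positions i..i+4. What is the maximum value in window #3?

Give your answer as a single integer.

Answer: 41

Derivation:
step 1: append 9 -> window=[9] (not full yet)
step 2: append 14 -> window=[9, 14] (not full yet)
step 3: append 39 -> window=[9, 14, 39] (not full yet)
step 4: append 35 -> window=[9, 14, 39, 35] (not full yet)
step 5: append 41 -> window=[9, 14, 39, 35, 41] -> max=41
step 6: append 21 -> window=[14, 39, 35, 41, 21] -> max=41
step 7: append 14 -> window=[39, 35, 41, 21, 14] -> max=41
Window #3 max = 41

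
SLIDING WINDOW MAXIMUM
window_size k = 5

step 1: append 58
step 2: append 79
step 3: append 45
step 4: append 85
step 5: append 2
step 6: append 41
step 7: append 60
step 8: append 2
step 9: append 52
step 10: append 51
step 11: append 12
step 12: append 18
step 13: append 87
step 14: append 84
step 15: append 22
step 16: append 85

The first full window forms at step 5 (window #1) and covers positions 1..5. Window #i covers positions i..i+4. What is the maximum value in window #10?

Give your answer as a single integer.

step 1: append 58 -> window=[58] (not full yet)
step 2: append 79 -> window=[58, 79] (not full yet)
step 3: append 45 -> window=[58, 79, 45] (not full yet)
step 4: append 85 -> window=[58, 79, 45, 85] (not full yet)
step 5: append 2 -> window=[58, 79, 45, 85, 2] -> max=85
step 6: append 41 -> window=[79, 45, 85, 2, 41] -> max=85
step 7: append 60 -> window=[45, 85, 2, 41, 60] -> max=85
step 8: append 2 -> window=[85, 2, 41, 60, 2] -> max=85
step 9: append 52 -> window=[2, 41, 60, 2, 52] -> max=60
step 10: append 51 -> window=[41, 60, 2, 52, 51] -> max=60
step 11: append 12 -> window=[60, 2, 52, 51, 12] -> max=60
step 12: append 18 -> window=[2, 52, 51, 12, 18] -> max=52
step 13: append 87 -> window=[52, 51, 12, 18, 87] -> max=87
step 14: append 84 -> window=[51, 12, 18, 87, 84] -> max=87
Window #10 max = 87

Answer: 87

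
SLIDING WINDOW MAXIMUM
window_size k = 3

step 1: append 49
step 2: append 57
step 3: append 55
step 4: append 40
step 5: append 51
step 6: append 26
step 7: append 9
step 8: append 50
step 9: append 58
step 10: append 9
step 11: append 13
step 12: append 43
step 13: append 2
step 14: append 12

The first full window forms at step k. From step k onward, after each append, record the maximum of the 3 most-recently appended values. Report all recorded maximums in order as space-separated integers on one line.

step 1: append 49 -> window=[49] (not full yet)
step 2: append 57 -> window=[49, 57] (not full yet)
step 3: append 55 -> window=[49, 57, 55] -> max=57
step 4: append 40 -> window=[57, 55, 40] -> max=57
step 5: append 51 -> window=[55, 40, 51] -> max=55
step 6: append 26 -> window=[40, 51, 26] -> max=51
step 7: append 9 -> window=[51, 26, 9] -> max=51
step 8: append 50 -> window=[26, 9, 50] -> max=50
step 9: append 58 -> window=[9, 50, 58] -> max=58
step 10: append 9 -> window=[50, 58, 9] -> max=58
step 11: append 13 -> window=[58, 9, 13] -> max=58
step 12: append 43 -> window=[9, 13, 43] -> max=43
step 13: append 2 -> window=[13, 43, 2] -> max=43
step 14: append 12 -> window=[43, 2, 12] -> max=43

Answer: 57 57 55 51 51 50 58 58 58 43 43 43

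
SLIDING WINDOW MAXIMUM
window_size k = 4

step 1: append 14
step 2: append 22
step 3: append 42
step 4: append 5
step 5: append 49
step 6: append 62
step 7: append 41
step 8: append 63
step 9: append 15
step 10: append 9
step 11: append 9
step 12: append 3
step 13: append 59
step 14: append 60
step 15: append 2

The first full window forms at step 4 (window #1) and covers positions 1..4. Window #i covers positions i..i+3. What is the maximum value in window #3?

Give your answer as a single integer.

step 1: append 14 -> window=[14] (not full yet)
step 2: append 22 -> window=[14, 22] (not full yet)
step 3: append 42 -> window=[14, 22, 42] (not full yet)
step 4: append 5 -> window=[14, 22, 42, 5] -> max=42
step 5: append 49 -> window=[22, 42, 5, 49] -> max=49
step 6: append 62 -> window=[42, 5, 49, 62] -> max=62
Window #3 max = 62

Answer: 62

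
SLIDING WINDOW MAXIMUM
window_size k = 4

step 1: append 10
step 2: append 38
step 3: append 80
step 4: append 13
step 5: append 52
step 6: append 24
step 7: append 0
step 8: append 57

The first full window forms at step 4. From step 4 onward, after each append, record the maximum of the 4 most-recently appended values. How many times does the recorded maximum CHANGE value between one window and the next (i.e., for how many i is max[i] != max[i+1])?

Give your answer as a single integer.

step 1: append 10 -> window=[10] (not full yet)
step 2: append 38 -> window=[10, 38] (not full yet)
step 3: append 80 -> window=[10, 38, 80] (not full yet)
step 4: append 13 -> window=[10, 38, 80, 13] -> max=80
step 5: append 52 -> window=[38, 80, 13, 52] -> max=80
step 6: append 24 -> window=[80, 13, 52, 24] -> max=80
step 7: append 0 -> window=[13, 52, 24, 0] -> max=52
step 8: append 57 -> window=[52, 24, 0, 57] -> max=57
Recorded maximums: 80 80 80 52 57
Changes between consecutive maximums: 2

Answer: 2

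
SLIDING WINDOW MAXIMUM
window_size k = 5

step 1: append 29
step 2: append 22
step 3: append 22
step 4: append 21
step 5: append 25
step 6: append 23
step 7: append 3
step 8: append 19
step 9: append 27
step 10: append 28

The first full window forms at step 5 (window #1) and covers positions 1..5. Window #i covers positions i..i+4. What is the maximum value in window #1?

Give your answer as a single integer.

Answer: 29

Derivation:
step 1: append 29 -> window=[29] (not full yet)
step 2: append 22 -> window=[29, 22] (not full yet)
step 3: append 22 -> window=[29, 22, 22] (not full yet)
step 4: append 21 -> window=[29, 22, 22, 21] (not full yet)
step 5: append 25 -> window=[29, 22, 22, 21, 25] -> max=29
Window #1 max = 29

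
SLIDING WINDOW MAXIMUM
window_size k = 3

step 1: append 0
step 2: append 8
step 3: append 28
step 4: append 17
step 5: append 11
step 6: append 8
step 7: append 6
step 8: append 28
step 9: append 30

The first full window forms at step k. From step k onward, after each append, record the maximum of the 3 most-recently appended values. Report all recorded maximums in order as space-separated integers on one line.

Answer: 28 28 28 17 11 28 30

Derivation:
step 1: append 0 -> window=[0] (not full yet)
step 2: append 8 -> window=[0, 8] (not full yet)
step 3: append 28 -> window=[0, 8, 28] -> max=28
step 4: append 17 -> window=[8, 28, 17] -> max=28
step 5: append 11 -> window=[28, 17, 11] -> max=28
step 6: append 8 -> window=[17, 11, 8] -> max=17
step 7: append 6 -> window=[11, 8, 6] -> max=11
step 8: append 28 -> window=[8, 6, 28] -> max=28
step 9: append 30 -> window=[6, 28, 30] -> max=30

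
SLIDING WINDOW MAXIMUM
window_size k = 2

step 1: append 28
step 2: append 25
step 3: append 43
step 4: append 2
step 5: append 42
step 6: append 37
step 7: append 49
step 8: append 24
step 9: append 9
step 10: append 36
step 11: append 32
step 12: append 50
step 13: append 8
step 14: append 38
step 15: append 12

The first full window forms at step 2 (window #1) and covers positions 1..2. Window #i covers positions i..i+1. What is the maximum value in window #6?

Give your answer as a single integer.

step 1: append 28 -> window=[28] (not full yet)
step 2: append 25 -> window=[28, 25] -> max=28
step 3: append 43 -> window=[25, 43] -> max=43
step 4: append 2 -> window=[43, 2] -> max=43
step 5: append 42 -> window=[2, 42] -> max=42
step 6: append 37 -> window=[42, 37] -> max=42
step 7: append 49 -> window=[37, 49] -> max=49
Window #6 max = 49

Answer: 49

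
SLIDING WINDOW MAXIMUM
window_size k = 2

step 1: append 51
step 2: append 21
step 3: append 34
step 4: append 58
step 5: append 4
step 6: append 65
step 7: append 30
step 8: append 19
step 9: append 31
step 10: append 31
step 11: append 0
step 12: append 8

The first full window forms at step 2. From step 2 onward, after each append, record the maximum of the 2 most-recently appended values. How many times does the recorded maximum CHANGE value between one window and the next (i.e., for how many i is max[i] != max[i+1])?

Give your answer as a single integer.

Answer: 6

Derivation:
step 1: append 51 -> window=[51] (not full yet)
step 2: append 21 -> window=[51, 21] -> max=51
step 3: append 34 -> window=[21, 34] -> max=34
step 4: append 58 -> window=[34, 58] -> max=58
step 5: append 4 -> window=[58, 4] -> max=58
step 6: append 65 -> window=[4, 65] -> max=65
step 7: append 30 -> window=[65, 30] -> max=65
step 8: append 19 -> window=[30, 19] -> max=30
step 9: append 31 -> window=[19, 31] -> max=31
step 10: append 31 -> window=[31, 31] -> max=31
step 11: append 0 -> window=[31, 0] -> max=31
step 12: append 8 -> window=[0, 8] -> max=8
Recorded maximums: 51 34 58 58 65 65 30 31 31 31 8
Changes between consecutive maximums: 6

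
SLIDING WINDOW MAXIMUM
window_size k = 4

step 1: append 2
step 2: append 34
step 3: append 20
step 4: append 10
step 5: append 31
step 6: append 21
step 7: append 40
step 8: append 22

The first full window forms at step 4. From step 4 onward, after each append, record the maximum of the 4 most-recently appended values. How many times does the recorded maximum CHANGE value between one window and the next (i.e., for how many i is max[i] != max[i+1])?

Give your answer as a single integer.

step 1: append 2 -> window=[2] (not full yet)
step 2: append 34 -> window=[2, 34] (not full yet)
step 3: append 20 -> window=[2, 34, 20] (not full yet)
step 4: append 10 -> window=[2, 34, 20, 10] -> max=34
step 5: append 31 -> window=[34, 20, 10, 31] -> max=34
step 6: append 21 -> window=[20, 10, 31, 21] -> max=31
step 7: append 40 -> window=[10, 31, 21, 40] -> max=40
step 8: append 22 -> window=[31, 21, 40, 22] -> max=40
Recorded maximums: 34 34 31 40 40
Changes between consecutive maximums: 2

Answer: 2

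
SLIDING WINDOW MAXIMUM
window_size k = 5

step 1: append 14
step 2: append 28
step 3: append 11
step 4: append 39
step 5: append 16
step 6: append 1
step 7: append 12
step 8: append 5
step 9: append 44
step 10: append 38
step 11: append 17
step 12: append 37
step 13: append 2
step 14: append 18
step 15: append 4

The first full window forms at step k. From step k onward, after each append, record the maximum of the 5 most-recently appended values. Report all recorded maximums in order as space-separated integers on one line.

Answer: 39 39 39 39 44 44 44 44 44 38 37

Derivation:
step 1: append 14 -> window=[14] (not full yet)
step 2: append 28 -> window=[14, 28] (not full yet)
step 3: append 11 -> window=[14, 28, 11] (not full yet)
step 4: append 39 -> window=[14, 28, 11, 39] (not full yet)
step 5: append 16 -> window=[14, 28, 11, 39, 16] -> max=39
step 6: append 1 -> window=[28, 11, 39, 16, 1] -> max=39
step 7: append 12 -> window=[11, 39, 16, 1, 12] -> max=39
step 8: append 5 -> window=[39, 16, 1, 12, 5] -> max=39
step 9: append 44 -> window=[16, 1, 12, 5, 44] -> max=44
step 10: append 38 -> window=[1, 12, 5, 44, 38] -> max=44
step 11: append 17 -> window=[12, 5, 44, 38, 17] -> max=44
step 12: append 37 -> window=[5, 44, 38, 17, 37] -> max=44
step 13: append 2 -> window=[44, 38, 17, 37, 2] -> max=44
step 14: append 18 -> window=[38, 17, 37, 2, 18] -> max=38
step 15: append 4 -> window=[17, 37, 2, 18, 4] -> max=37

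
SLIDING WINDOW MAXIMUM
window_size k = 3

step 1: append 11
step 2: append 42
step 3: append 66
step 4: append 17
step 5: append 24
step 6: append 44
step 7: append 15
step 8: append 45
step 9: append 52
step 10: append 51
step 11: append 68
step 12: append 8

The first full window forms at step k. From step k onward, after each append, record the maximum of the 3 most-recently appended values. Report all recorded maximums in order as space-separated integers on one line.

step 1: append 11 -> window=[11] (not full yet)
step 2: append 42 -> window=[11, 42] (not full yet)
step 3: append 66 -> window=[11, 42, 66] -> max=66
step 4: append 17 -> window=[42, 66, 17] -> max=66
step 5: append 24 -> window=[66, 17, 24] -> max=66
step 6: append 44 -> window=[17, 24, 44] -> max=44
step 7: append 15 -> window=[24, 44, 15] -> max=44
step 8: append 45 -> window=[44, 15, 45] -> max=45
step 9: append 52 -> window=[15, 45, 52] -> max=52
step 10: append 51 -> window=[45, 52, 51] -> max=52
step 11: append 68 -> window=[52, 51, 68] -> max=68
step 12: append 8 -> window=[51, 68, 8] -> max=68

Answer: 66 66 66 44 44 45 52 52 68 68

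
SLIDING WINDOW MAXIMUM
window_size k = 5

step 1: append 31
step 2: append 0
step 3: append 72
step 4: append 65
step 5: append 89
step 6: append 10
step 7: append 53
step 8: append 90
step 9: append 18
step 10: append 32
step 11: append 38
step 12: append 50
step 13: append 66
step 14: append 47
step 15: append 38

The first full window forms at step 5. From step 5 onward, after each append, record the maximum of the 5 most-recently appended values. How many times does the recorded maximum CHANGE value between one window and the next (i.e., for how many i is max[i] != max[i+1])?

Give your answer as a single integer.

Answer: 2

Derivation:
step 1: append 31 -> window=[31] (not full yet)
step 2: append 0 -> window=[31, 0] (not full yet)
step 3: append 72 -> window=[31, 0, 72] (not full yet)
step 4: append 65 -> window=[31, 0, 72, 65] (not full yet)
step 5: append 89 -> window=[31, 0, 72, 65, 89] -> max=89
step 6: append 10 -> window=[0, 72, 65, 89, 10] -> max=89
step 7: append 53 -> window=[72, 65, 89, 10, 53] -> max=89
step 8: append 90 -> window=[65, 89, 10, 53, 90] -> max=90
step 9: append 18 -> window=[89, 10, 53, 90, 18] -> max=90
step 10: append 32 -> window=[10, 53, 90, 18, 32] -> max=90
step 11: append 38 -> window=[53, 90, 18, 32, 38] -> max=90
step 12: append 50 -> window=[90, 18, 32, 38, 50] -> max=90
step 13: append 66 -> window=[18, 32, 38, 50, 66] -> max=66
step 14: append 47 -> window=[32, 38, 50, 66, 47] -> max=66
step 15: append 38 -> window=[38, 50, 66, 47, 38] -> max=66
Recorded maximums: 89 89 89 90 90 90 90 90 66 66 66
Changes between consecutive maximums: 2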